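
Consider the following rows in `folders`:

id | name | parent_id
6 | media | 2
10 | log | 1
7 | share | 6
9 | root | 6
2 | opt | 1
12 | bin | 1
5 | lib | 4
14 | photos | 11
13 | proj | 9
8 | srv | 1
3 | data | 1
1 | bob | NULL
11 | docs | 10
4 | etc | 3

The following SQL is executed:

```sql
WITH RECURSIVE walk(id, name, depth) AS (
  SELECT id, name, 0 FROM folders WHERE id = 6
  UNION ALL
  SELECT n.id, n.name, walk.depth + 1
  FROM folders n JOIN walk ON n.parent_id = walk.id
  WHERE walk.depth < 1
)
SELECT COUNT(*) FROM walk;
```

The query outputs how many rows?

3

Base: id=6 (media) at depth 0.
Iteration 1: rows with parent_id in {6} -> share (id 7, depth 1), root (id 9, depth 1).
Iteration 2: depth < 1 fails for all current rows; recursion stops.
Total rows emitted: 3.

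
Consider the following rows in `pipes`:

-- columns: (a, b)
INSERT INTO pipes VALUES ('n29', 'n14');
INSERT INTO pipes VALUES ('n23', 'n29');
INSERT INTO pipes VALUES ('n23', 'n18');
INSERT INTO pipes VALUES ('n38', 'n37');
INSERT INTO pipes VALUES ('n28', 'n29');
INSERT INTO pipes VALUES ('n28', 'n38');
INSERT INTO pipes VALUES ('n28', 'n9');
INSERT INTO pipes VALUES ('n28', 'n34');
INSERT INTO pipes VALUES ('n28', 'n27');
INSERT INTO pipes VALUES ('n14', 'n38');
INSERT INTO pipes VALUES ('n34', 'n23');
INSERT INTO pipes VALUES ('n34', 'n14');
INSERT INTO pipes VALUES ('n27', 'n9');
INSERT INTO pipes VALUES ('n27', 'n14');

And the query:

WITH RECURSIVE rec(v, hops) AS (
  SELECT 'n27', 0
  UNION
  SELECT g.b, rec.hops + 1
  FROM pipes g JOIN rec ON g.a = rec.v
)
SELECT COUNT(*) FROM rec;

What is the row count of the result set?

Base: (n27, hops=0).
Iteration 1: edges from {n27} -> (n14, hops=1), (n9, hops=1).
Iteration 2: edges from {n14,n9} -> (n38, hops=2).
Iteration 3: edges from {n38} -> (n37, hops=3).
Iteration 4: no outgoing edges from {n37}; recursion stops.
Total rows emitted: 5.

5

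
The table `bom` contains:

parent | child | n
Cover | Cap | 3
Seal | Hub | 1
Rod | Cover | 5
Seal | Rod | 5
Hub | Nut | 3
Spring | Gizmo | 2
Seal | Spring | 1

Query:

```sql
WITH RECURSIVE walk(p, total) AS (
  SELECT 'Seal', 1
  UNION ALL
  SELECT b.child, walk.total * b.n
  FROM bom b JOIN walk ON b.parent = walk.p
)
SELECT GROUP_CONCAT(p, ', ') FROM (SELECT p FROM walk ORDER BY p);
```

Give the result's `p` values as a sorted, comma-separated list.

Base: (Seal, total=1).
Iteration 1: components of {Seal} -> Hub = 1*1 = 1, Rod = 1*5 = 5, Spring = 1*1 = 1.
Iteration 2: components of {Hub,Rod,Spring} -> Cover = 5*5 = 25, Gizmo = 1*2 = 2, Nut = 1*3 = 3.
Iteration 3: components of {Cover,Gizmo,Nut} -> Cap = 25*3 = 75.
Iteration 4: no further components; recursion stops.

Cap, Cover, Gizmo, Hub, Nut, Rod, Seal, Spring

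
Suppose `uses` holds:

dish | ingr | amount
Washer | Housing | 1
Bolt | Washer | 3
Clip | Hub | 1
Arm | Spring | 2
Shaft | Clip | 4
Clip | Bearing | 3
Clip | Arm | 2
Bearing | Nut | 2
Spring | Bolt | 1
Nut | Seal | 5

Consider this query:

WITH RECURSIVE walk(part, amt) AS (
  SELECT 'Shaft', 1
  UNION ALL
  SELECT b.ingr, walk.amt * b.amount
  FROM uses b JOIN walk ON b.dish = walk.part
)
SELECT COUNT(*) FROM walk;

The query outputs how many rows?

11

Base: (Shaft, amt=1).
Iteration 1: components of {Shaft} -> Clip = 1*4 = 4.
Iteration 2: components of {Clip} -> Arm = 4*2 = 8, Bearing = 4*3 = 12, Hub = 4*1 = 4.
Iteration 3: components of {Arm,Bearing,Hub} -> Nut = 12*2 = 24, Spring = 8*2 = 16.
Iteration 4: components of {Nut,Spring} -> Bolt = 16*1 = 16, Seal = 24*5 = 120.
Iteration 5: components of {Bolt,Seal} -> Washer = 16*3 = 48.
Iteration 6: components of {Washer} -> Housing = 48*1 = 48.
Iteration 7: no further components; recursion stops.
Total rows emitted: 11.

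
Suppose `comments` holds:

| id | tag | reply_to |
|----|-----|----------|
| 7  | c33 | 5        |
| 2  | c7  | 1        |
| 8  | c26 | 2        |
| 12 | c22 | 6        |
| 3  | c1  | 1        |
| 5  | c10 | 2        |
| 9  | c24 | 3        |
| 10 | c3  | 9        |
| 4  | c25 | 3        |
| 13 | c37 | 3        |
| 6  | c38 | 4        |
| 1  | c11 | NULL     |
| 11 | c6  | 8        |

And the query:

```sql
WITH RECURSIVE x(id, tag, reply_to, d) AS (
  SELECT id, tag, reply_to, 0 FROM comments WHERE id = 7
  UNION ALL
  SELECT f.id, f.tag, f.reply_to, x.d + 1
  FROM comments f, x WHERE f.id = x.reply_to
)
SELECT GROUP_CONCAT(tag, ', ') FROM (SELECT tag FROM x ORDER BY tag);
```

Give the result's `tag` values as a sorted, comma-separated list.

c10, c11, c33, c7

Base: id=7 (c33), reply_to=5, d 0.
Iteration 1: join on id=5 -> c10 (id 5, reply_to=2, d 1).
Iteration 2: join on id=2 -> c7 (id 2, reply_to=1, d 2).
Iteration 3: join on id=1 -> c11 (id 1, reply_to=NULL, d 3).
Iteration 4: reply_to is NULL; no match; recursion stops.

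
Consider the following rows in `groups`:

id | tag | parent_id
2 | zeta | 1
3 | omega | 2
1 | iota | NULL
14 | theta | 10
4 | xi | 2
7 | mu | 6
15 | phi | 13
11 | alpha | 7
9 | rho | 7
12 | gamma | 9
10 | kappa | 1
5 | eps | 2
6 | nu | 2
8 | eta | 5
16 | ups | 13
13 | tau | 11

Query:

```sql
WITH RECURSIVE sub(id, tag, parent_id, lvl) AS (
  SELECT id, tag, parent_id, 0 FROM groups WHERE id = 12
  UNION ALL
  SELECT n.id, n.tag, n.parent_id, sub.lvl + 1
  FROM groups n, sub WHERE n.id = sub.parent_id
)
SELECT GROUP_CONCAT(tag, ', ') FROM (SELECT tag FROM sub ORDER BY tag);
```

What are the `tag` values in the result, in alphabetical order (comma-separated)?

Base: id=12 (gamma), parent_id=9, lvl 0.
Iteration 1: join on id=9 -> rho (id 9, parent_id=7, lvl 1).
Iteration 2: join on id=7 -> mu (id 7, parent_id=6, lvl 2).
Iteration 3: join on id=6 -> nu (id 6, parent_id=2, lvl 3).
Iteration 4: join on id=2 -> zeta (id 2, parent_id=1, lvl 4).
Iteration 5: join on id=1 -> iota (id 1, parent_id=NULL, lvl 5).
Iteration 6: parent_id is NULL; no match; recursion stops.

gamma, iota, mu, nu, rho, zeta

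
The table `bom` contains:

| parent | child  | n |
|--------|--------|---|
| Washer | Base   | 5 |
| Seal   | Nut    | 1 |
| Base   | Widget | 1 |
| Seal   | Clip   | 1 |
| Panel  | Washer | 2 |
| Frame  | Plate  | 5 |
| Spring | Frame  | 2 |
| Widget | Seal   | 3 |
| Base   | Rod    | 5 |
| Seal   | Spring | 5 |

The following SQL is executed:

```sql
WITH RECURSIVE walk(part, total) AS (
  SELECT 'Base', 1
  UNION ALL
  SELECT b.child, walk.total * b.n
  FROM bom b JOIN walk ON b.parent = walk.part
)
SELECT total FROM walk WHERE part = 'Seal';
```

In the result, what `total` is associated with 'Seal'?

3

Base: (Base, total=1).
Iteration 1: components of {Base} -> Rod = 1*5 = 5, Widget = 1*1 = 1.
Iteration 2: components of {Rod,Widget} -> Seal = 1*3 = 3.
Iteration 3: components of {Seal} -> Clip = 3*1 = 3, Nut = 3*1 = 3, Spring = 3*5 = 15.
Iteration 4: components of {Clip,Nut,Spring} -> Frame = 15*2 = 30.
Iteration 5: components of {Frame} -> Plate = 30*5 = 150.
Iteration 6: no further components; recursion stops.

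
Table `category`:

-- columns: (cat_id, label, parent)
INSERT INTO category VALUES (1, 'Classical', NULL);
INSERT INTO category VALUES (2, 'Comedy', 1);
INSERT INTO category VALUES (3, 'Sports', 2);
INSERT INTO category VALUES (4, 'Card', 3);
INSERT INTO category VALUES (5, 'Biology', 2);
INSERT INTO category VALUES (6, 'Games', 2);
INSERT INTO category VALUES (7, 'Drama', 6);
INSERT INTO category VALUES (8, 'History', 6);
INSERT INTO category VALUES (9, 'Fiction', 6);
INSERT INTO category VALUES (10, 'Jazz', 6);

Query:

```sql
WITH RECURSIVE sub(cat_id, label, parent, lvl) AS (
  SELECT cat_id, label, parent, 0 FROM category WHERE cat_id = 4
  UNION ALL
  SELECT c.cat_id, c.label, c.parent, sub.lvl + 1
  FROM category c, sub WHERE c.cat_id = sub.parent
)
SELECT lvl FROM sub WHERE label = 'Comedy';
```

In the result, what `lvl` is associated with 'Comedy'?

Base: cat_id=4 (Card), parent=3, lvl 0.
Iteration 1: join on cat_id=3 -> Sports (id 3, parent=2, lvl 1).
Iteration 2: join on cat_id=2 -> Comedy (id 2, parent=1, lvl 2).
Iteration 3: join on cat_id=1 -> Classical (id 1, parent=NULL, lvl 3).
Iteration 4: parent is NULL; no match; recursion stops.

2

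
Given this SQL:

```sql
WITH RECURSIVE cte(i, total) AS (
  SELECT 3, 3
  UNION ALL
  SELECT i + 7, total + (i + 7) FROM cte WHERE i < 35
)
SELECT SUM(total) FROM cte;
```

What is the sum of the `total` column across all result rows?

308

Base: i=3, total=3.
Iteration 1: 3 < 35 holds -> i = 3 + 7 = 10, total = 3 + 10 = 13.
Iteration 2: 10 < 35 holds -> i = 10 + 7 = 17, total = 13 + 17 = 30.
Iteration 3: 17 < 35 holds -> i = 17 + 7 = 24, total = 30 + 24 = 54.
Iteration 4: 24 < 35 holds -> i = 24 + 7 = 31, total = 54 + 31 = 85.
Iteration 5: 31 < 35 holds -> i = 31 + 7 = 38, total = 85 + 38 = 123.
Iteration 6: 38 < 35 fails; recursion stops.
SUM(total) = 3 + 13 + 30 + 54 + 85 + 123 = 308.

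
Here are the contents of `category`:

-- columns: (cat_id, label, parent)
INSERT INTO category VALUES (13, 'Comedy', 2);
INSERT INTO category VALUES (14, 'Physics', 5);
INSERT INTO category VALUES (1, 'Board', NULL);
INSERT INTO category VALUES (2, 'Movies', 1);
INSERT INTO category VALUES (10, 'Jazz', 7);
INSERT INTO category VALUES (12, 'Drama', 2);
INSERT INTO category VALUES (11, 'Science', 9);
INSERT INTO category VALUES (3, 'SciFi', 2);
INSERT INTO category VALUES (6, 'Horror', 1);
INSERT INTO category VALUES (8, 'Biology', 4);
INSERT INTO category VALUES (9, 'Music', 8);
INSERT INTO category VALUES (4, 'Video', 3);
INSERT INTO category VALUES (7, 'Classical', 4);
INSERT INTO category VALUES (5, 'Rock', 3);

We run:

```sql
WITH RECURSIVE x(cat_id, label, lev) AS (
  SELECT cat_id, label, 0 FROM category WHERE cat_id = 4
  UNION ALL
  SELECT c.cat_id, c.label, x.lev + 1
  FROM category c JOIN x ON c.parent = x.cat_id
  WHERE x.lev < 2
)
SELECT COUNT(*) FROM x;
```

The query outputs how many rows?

Base: cat_id=4 (Video) at lev 0.
Iteration 1: rows with parent in {4} -> Classical (id 7, lev 1), Biology (id 8, lev 1).
Iteration 2: rows with parent in {7,8} -> Music (id 9, lev 2), Jazz (id 10, lev 2).
Iteration 3: lev < 2 fails for all current rows; recursion stops.
Total rows emitted: 5.

5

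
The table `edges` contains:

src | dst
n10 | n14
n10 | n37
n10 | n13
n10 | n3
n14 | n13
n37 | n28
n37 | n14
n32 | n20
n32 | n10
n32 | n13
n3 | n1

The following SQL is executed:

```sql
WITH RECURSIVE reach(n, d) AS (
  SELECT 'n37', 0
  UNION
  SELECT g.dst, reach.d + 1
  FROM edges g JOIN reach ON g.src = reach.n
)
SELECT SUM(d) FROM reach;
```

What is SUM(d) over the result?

Base: (n37, d=0).
Iteration 1: edges from {n37} -> (n14, d=1), (n28, d=1).
Iteration 2: edges from {n14,n28} -> (n13, d=2).
Iteration 3: no outgoing edges from {n13}; recursion stops.
SUM(d) = 0 + 1 + 1 + 2 = 4.

4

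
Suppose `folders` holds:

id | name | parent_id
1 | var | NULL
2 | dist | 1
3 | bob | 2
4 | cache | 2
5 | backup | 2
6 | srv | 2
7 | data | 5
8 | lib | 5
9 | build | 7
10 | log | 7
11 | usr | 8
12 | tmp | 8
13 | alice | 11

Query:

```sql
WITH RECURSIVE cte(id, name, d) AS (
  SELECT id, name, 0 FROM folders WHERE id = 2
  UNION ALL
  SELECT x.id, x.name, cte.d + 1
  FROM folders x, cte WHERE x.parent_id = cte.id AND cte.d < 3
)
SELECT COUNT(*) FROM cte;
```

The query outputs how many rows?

11

Base: id=2 (dist) at d 0.
Iteration 1: rows with parent_id in {2} -> bob (id 3, d 1), cache (id 4, d 1), backup (id 5, d 1), srv (id 6, d 1).
Iteration 2: rows with parent_id in {3,4,5,6} -> data (id 7, d 2), lib (id 8, d 2).
Iteration 3: rows with parent_id in {7,8} -> build (id 9, d 3), log (id 10, d 3), usr (id 11, d 3), tmp (id 12, d 3).
Iteration 4: d < 3 fails for all current rows; recursion stops.
Total rows emitted: 11.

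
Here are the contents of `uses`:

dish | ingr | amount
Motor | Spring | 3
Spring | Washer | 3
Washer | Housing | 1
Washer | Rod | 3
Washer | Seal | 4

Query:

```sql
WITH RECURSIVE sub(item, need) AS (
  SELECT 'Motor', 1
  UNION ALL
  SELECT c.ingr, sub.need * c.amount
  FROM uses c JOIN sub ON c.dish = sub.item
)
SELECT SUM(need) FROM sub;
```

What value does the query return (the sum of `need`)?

85

Base: (Motor, need=1).
Iteration 1: components of {Motor} -> Spring = 1*3 = 3.
Iteration 2: components of {Spring} -> Washer = 3*3 = 9.
Iteration 3: components of {Washer} -> Housing = 9*1 = 9, Rod = 9*3 = 27, Seal = 9*4 = 36.
Iteration 4: no further components; recursion stops.
SUM(need) = 1 + 3 + 9 + 9 + 27 + 36 = 85.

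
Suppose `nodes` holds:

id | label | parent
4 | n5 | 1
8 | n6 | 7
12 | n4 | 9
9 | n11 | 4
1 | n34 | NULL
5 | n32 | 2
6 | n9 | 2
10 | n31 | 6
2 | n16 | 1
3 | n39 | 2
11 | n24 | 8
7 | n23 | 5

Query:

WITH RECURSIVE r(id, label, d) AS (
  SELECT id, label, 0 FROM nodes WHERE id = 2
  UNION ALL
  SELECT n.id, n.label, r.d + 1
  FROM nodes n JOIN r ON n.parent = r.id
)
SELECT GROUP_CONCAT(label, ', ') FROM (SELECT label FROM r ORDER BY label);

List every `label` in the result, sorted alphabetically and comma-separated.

n16, n23, n24, n31, n32, n39, n6, n9

Base: id=2 (n16) at d 0.
Iteration 1: rows with parent in {2} -> n39 (id 3, d 1), n32 (id 5, d 1), n9 (id 6, d 1).
Iteration 2: rows with parent in {3,5,6} -> n23 (id 7, d 2), n31 (id 10, d 2).
Iteration 3: rows with parent in {7,10} -> n6 (id 8, d 3).
Iteration 4: rows with parent in {8} -> n24 (id 11, d 4).
Iteration 5: no rows with parent in {11}; recursion stops.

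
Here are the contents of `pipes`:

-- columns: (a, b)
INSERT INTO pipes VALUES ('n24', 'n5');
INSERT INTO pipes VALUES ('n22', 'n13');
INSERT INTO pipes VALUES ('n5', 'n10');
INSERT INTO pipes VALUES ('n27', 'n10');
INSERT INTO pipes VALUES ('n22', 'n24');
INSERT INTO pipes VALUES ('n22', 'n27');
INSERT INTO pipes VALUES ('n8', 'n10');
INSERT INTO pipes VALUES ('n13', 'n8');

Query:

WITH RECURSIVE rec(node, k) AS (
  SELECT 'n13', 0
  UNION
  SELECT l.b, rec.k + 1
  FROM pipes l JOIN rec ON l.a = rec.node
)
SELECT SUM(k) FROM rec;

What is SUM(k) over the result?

Base: (n13, k=0).
Iteration 1: edges from {n13} -> (n8, k=1).
Iteration 2: edges from {n8} -> (n10, k=2).
Iteration 3: no outgoing edges from {n10}; recursion stops.
SUM(k) = 0 + 1 + 2 = 3.

3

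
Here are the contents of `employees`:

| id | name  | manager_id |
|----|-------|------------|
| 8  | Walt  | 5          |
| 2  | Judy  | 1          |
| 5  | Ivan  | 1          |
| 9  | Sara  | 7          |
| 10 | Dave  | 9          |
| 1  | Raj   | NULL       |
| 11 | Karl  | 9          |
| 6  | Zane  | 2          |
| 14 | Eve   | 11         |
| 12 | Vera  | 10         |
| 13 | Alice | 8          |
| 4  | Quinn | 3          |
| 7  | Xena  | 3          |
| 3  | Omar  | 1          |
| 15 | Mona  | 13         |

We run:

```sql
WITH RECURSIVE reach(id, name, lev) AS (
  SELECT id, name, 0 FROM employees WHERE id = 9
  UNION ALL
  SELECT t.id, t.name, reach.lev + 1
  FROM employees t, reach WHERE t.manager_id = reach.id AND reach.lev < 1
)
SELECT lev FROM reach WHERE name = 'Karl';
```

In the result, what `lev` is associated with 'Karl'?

Base: id=9 (Sara) at lev 0.
Iteration 1: rows with manager_id in {9} -> Dave (id 10, lev 1), Karl (id 11, lev 1).
Iteration 2: lev < 1 fails for all current rows; recursion stops.

1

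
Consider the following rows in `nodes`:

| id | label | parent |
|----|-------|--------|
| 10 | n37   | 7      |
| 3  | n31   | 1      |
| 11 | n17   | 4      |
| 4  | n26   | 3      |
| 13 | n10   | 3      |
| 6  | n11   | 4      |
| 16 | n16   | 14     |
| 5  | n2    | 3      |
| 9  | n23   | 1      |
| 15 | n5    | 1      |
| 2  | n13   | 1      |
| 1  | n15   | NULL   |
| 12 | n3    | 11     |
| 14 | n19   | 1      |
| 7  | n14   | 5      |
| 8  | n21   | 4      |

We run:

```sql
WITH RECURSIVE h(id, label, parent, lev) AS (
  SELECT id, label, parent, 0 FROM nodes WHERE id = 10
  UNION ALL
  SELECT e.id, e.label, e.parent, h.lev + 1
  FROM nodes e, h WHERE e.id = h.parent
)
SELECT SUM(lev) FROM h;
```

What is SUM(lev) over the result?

Base: id=10 (n37), parent=7, lev 0.
Iteration 1: join on id=7 -> n14 (id 7, parent=5, lev 1).
Iteration 2: join on id=5 -> n2 (id 5, parent=3, lev 2).
Iteration 3: join on id=3 -> n31 (id 3, parent=1, lev 3).
Iteration 4: join on id=1 -> n15 (id 1, parent=NULL, lev 4).
Iteration 5: parent is NULL; no match; recursion stops.
SUM(lev) = 0 + 1 + 2 + 3 + 4 = 10.

10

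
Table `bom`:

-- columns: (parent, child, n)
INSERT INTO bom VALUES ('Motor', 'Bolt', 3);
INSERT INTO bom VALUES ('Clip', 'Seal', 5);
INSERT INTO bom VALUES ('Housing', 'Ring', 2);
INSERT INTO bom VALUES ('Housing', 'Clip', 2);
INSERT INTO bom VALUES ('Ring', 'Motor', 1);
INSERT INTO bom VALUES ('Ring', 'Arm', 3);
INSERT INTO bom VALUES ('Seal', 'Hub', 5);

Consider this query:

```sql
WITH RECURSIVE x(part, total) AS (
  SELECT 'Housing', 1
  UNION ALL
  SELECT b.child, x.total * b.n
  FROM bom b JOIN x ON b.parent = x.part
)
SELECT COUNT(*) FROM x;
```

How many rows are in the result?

Base: (Housing, total=1).
Iteration 1: components of {Housing} -> Clip = 1*2 = 2, Ring = 1*2 = 2.
Iteration 2: components of {Clip,Ring} -> Arm = 2*3 = 6, Motor = 2*1 = 2, Seal = 2*5 = 10.
Iteration 3: components of {Arm,Motor,Seal} -> Bolt = 2*3 = 6, Hub = 10*5 = 50.
Iteration 4: no further components; recursion stops.
Total rows emitted: 8.

8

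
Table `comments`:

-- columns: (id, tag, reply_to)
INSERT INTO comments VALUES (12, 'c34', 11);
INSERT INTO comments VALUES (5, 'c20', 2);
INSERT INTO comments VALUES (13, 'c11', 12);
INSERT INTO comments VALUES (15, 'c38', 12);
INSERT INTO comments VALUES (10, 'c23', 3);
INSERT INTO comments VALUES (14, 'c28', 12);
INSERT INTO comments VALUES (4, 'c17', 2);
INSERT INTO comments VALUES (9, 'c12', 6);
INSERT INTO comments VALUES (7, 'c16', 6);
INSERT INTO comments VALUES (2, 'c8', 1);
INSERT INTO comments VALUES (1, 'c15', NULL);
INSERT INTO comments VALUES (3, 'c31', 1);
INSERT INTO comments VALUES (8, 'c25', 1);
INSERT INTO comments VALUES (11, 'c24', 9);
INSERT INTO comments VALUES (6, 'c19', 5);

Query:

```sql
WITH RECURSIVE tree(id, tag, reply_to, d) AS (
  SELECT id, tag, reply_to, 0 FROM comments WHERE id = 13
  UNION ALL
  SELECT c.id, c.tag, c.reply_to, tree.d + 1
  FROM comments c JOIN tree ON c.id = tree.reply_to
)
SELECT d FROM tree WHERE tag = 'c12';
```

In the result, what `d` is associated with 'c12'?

3

Base: id=13 (c11), reply_to=12, d 0.
Iteration 1: join on id=12 -> c34 (id 12, reply_to=11, d 1).
Iteration 2: join on id=11 -> c24 (id 11, reply_to=9, d 2).
Iteration 3: join on id=9 -> c12 (id 9, reply_to=6, d 3).
Iteration 4: join on id=6 -> c19 (id 6, reply_to=5, d 4).
Iteration 5: join on id=5 -> c20 (id 5, reply_to=2, d 5).
Iteration 6: join on id=2 -> c8 (id 2, reply_to=1, d 6).
Iteration 7: join on id=1 -> c15 (id 1, reply_to=NULL, d 7).
Iteration 8: reply_to is NULL; no match; recursion stops.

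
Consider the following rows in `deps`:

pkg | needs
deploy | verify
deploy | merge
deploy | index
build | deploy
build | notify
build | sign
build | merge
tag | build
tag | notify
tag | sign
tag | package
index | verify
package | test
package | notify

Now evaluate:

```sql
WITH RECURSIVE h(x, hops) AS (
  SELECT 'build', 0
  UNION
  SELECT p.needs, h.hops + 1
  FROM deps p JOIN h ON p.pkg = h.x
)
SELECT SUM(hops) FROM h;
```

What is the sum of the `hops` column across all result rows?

Base: (build, hops=0).
Iteration 1: edges from {build} -> (deploy, hops=1), (merge, hops=1), (notify, hops=1), (sign, hops=1).
Iteration 2: edges from {deploy,merge,notify,sign} -> (index, hops=2), (merge, hops=2), (verify, hops=2).
Iteration 3: edges from {index,merge,verify} -> (verify, hops=3).
Iteration 4: no outgoing edges from {verify}; recursion stops.
SUM(hops) = 0 + 1 + 1 + 1 + 1 + 2 + 2 + 2 + 3 = 13.

13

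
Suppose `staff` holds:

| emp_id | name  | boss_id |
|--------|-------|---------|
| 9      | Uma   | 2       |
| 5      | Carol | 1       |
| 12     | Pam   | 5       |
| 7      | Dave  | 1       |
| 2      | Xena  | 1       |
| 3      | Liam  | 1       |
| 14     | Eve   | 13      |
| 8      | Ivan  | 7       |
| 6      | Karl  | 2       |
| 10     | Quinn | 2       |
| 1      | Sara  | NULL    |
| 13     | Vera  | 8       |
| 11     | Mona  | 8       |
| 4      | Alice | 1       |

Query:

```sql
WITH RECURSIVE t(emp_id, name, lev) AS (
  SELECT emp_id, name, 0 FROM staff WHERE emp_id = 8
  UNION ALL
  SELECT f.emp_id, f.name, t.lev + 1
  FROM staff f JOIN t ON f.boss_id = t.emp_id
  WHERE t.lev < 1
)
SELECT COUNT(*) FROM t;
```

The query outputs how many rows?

3

Base: emp_id=8 (Ivan) at lev 0.
Iteration 1: rows with boss_id in {8} -> Mona (id 11, lev 1), Vera (id 13, lev 1).
Iteration 2: lev < 1 fails for all current rows; recursion stops.
Total rows emitted: 3.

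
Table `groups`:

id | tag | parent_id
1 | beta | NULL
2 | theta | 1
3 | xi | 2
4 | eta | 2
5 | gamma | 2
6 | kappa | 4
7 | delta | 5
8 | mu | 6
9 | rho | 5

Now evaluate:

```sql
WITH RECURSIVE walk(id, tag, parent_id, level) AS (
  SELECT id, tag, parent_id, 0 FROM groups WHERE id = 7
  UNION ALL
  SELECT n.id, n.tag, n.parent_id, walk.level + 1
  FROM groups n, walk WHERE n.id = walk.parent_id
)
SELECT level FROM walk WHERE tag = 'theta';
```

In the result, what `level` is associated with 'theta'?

2

Base: id=7 (delta), parent_id=5, level 0.
Iteration 1: join on id=5 -> gamma (id 5, parent_id=2, level 1).
Iteration 2: join on id=2 -> theta (id 2, parent_id=1, level 2).
Iteration 3: join on id=1 -> beta (id 1, parent_id=NULL, level 3).
Iteration 4: parent_id is NULL; no match; recursion stops.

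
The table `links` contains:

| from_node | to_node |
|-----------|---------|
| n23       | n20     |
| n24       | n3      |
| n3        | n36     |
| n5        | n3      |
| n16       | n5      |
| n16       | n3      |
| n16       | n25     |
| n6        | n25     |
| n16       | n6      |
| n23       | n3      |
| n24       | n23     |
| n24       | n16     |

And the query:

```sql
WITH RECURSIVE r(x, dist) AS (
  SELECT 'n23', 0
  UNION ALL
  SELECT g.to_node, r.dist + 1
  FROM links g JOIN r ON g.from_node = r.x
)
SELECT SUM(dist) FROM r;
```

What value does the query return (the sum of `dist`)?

4

Base: (n23, dist=0).
Iteration 1: edges from {n23} -> (n20, dist=1), (n3, dist=1).
Iteration 2: edges from {n20,n3} -> (n36, dist=2).
Iteration 3: no outgoing edges from {n36}; recursion stops.
SUM(dist) = 0 + 1 + 1 + 2 = 4.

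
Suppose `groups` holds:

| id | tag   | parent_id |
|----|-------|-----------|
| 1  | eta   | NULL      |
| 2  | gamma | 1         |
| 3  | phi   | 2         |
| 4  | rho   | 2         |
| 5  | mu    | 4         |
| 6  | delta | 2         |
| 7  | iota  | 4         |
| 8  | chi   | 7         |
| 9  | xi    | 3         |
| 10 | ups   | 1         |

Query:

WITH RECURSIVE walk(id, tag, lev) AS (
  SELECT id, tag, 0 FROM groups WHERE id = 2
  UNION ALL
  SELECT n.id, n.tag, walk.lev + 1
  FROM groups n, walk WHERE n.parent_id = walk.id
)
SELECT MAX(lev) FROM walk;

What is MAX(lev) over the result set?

Base: id=2 (gamma) at lev 0.
Iteration 1: rows with parent_id in {2} -> phi (id 3, lev 1), rho (id 4, lev 1), delta (id 6, lev 1).
Iteration 2: rows with parent_id in {3,4,6} -> mu (id 5, lev 2), iota (id 7, lev 2), xi (id 9, lev 2).
Iteration 3: rows with parent_id in {5,7,9} -> chi (id 8, lev 3).
Iteration 4: no rows with parent_id in {8}; recursion stops.
lev values: 0, 1, 1, 1, 2, 2, 2, 3; the maximum is 3.

3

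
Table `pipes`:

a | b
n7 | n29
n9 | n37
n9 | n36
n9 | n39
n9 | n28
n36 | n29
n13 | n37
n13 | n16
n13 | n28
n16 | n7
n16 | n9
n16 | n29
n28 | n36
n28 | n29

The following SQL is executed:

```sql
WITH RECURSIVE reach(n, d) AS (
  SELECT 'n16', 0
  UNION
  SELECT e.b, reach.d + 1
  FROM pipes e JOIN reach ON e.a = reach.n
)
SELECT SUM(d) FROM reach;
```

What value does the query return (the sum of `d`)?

23

Base: (n16, d=0).
Iteration 1: edges from {n16} -> (n29, d=1), (n7, d=1), (n9, d=1).
Iteration 2: edges from {n29,n7,n9} -> (n28, d=2), (n29, d=2), (n36, d=2), (n37, d=2), (n39, d=2).
Iteration 3: edges from {n28,n29,n36,n37,n39} -> (n29, d=3), (n36, d=3). [UNION drops 1 duplicate row(s)]
Iteration 4: edges from {n29,n36} -> (n29, d=4).
Iteration 5: no outgoing edges from {n29}; recursion stops.
SUM(d) = 0 + 1 + 1 + 1 + 2 + 2 + 2 + 2 + 2 + 3 + 3 + 4 = 23.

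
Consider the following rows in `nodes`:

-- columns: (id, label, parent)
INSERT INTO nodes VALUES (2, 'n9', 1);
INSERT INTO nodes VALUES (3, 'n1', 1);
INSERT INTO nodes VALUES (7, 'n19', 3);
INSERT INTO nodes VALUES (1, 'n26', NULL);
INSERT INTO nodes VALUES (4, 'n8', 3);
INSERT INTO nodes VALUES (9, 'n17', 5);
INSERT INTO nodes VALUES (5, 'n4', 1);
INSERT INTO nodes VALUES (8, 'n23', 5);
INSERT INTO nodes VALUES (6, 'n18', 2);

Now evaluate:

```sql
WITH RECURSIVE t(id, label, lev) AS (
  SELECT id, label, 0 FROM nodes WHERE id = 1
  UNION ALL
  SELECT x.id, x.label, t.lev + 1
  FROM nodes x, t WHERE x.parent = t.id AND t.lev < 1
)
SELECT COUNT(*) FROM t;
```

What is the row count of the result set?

Base: id=1 (n26) at lev 0.
Iteration 1: rows with parent in {1} -> n9 (id 2, lev 1), n1 (id 3, lev 1), n4 (id 5, lev 1).
Iteration 2: lev < 1 fails for all current rows; recursion stops.
Total rows emitted: 4.

4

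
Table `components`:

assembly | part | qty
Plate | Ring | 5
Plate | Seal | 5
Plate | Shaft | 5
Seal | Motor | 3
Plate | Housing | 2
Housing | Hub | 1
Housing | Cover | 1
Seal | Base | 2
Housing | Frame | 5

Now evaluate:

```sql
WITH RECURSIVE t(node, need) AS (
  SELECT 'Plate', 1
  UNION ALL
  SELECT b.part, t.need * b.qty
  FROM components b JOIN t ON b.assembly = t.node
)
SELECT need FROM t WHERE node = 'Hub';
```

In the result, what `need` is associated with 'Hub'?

Base: (Plate, need=1).
Iteration 1: components of {Plate} -> Housing = 1*2 = 2, Ring = 1*5 = 5, Seal = 1*5 = 5, Shaft = 1*5 = 5.
Iteration 2: components of {Housing,Ring,Seal,Shaft} -> Base = 5*2 = 10, Cover = 2*1 = 2, Frame = 2*5 = 10, Hub = 2*1 = 2, Motor = 5*3 = 15.
Iteration 3: no further components; recursion stops.

2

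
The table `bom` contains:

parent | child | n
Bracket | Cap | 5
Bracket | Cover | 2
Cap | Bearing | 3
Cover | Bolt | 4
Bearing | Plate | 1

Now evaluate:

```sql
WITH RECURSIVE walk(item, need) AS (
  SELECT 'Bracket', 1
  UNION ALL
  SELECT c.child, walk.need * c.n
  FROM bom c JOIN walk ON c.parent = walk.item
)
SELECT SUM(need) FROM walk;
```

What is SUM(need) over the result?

46

Base: (Bracket, need=1).
Iteration 1: components of {Bracket} -> Cap = 1*5 = 5, Cover = 1*2 = 2.
Iteration 2: components of {Cap,Cover} -> Bearing = 5*3 = 15, Bolt = 2*4 = 8.
Iteration 3: components of {Bearing,Bolt} -> Plate = 15*1 = 15.
Iteration 4: no further components; recursion stops.
SUM(need) = 1 + 5 + 2 + 15 + 8 + 15 = 46.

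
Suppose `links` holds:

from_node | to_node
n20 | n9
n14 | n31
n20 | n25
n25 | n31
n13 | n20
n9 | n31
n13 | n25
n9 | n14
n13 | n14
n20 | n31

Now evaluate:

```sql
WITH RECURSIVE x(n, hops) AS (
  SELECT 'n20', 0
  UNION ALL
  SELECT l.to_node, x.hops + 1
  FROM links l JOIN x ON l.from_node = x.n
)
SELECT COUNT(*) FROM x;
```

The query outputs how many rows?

Base: (n20, hops=0).
Iteration 1: edges from {n20} -> (n25, hops=1), (n31, hops=1), (n9, hops=1).
Iteration 2: edges from {n25,n31,n9} -> (n14, hops=2), (n31, hops=2) x2. [UNION ALL keeps all 3 new rows, including repeats]
Iteration 3: edges from {n14,n31} -> (n31, hops=3).
Iteration 4: no outgoing edges from {n31}; recursion stops.
Total rows emitted: 8.

8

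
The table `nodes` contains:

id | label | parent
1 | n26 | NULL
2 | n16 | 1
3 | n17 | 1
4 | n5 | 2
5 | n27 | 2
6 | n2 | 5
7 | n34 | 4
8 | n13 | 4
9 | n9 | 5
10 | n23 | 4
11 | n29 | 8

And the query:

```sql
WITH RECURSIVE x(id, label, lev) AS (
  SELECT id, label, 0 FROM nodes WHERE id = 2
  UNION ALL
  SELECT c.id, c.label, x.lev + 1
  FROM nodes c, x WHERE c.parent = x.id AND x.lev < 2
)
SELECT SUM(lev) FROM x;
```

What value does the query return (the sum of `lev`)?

Base: id=2 (n16) at lev 0.
Iteration 1: rows with parent in {2} -> n5 (id 4, lev 1), n27 (id 5, lev 1).
Iteration 2: rows with parent in {4,5} -> n2 (id 6, lev 2), n34 (id 7, lev 2), n13 (id 8, lev 2), n9 (id 9, lev 2), n23 (id 10, lev 2).
Iteration 3: lev < 2 fails for all current rows; recursion stops.
SUM(lev) = 0 + 1 + 1 + 2 + 2 + 2 + 2 + 2 = 12.

12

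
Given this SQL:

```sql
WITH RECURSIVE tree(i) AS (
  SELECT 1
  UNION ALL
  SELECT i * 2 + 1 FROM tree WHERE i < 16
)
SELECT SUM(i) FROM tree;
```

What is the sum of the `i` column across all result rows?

Base: i=1.
Iteration 1: 1 < 16 holds -> i = 1 * 2 + 1 = 3.
Iteration 2: 3 < 16 holds -> i = 3 * 2 + 1 = 7.
Iteration 3: 7 < 16 holds -> i = 7 * 2 + 1 = 15.
Iteration 4: 15 < 16 holds -> i = 15 * 2 + 1 = 31.
Iteration 5: 31 < 16 fails; recursion stops.
SUM(i) = 1 + 3 + 7 + 15 + 31 = 57.

57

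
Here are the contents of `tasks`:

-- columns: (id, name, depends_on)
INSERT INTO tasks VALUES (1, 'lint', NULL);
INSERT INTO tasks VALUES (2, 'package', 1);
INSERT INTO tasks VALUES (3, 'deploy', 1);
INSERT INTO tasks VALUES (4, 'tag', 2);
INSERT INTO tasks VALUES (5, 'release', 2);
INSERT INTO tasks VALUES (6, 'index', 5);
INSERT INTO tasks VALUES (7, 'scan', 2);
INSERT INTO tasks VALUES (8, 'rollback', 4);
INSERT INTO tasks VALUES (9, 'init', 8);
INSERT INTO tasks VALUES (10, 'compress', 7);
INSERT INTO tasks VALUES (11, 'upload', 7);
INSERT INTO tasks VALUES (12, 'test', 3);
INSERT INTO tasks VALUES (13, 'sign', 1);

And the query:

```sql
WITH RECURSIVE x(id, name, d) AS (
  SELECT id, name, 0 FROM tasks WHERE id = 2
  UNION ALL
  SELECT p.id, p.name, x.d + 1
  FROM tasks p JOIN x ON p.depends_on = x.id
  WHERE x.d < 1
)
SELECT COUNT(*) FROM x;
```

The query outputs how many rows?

Base: id=2 (package) at d 0.
Iteration 1: rows with depends_on in {2} -> tag (id 4, d 1), release (id 5, d 1), scan (id 7, d 1).
Iteration 2: d < 1 fails for all current rows; recursion stops.
Total rows emitted: 4.

4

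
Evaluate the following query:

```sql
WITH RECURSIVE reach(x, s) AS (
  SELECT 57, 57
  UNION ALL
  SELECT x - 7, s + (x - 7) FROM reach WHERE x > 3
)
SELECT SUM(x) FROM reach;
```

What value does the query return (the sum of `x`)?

Base: x=57, s=57.
Iteration 1: 57 > 3 holds -> x = 57 - 7 = 50, s = 57 + 50 = 107.
Iteration 2: 50 > 3 holds -> x = 50 - 7 = 43, s = 107 + 43 = 150.
Iteration 3: 43 > 3 holds -> x = 43 - 7 = 36, s = 150 + 36 = 186.
Iteration 4: 36 > 3 holds -> x = 36 - 7 = 29, s = 186 + 29 = 215.
Iteration 5: 29 > 3 holds -> x = 29 - 7 = 22, s = 215 + 22 = 237.
Iteration 6: 22 > 3 holds -> x = 22 - 7 = 15, s = 237 + 15 = 252.
Iteration 7: 15 > 3 holds -> x = 15 - 7 = 8, s = 252 + 8 = 260.
Iteration 8: 8 > 3 holds -> x = 8 - 7 = 1, s = 260 + 1 = 261.
Iteration 9: 1 > 3 fails; recursion stops.
SUM(x) = 57 + 50 + 43 + 36 + 29 + 22 + 15 + 8 + 1 = 261.

261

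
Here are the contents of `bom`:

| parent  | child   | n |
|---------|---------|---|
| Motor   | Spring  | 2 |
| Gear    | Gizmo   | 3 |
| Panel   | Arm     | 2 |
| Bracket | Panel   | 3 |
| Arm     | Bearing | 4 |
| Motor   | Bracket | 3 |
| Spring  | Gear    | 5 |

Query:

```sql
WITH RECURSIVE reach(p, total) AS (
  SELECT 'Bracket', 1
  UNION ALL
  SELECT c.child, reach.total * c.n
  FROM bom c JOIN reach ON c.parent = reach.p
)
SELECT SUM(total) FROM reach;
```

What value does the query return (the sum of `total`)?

Base: (Bracket, total=1).
Iteration 1: components of {Bracket} -> Panel = 1*3 = 3.
Iteration 2: components of {Panel} -> Arm = 3*2 = 6.
Iteration 3: components of {Arm} -> Bearing = 6*4 = 24.
Iteration 4: no further components; recursion stops.
SUM(total) = 1 + 3 + 6 + 24 = 34.

34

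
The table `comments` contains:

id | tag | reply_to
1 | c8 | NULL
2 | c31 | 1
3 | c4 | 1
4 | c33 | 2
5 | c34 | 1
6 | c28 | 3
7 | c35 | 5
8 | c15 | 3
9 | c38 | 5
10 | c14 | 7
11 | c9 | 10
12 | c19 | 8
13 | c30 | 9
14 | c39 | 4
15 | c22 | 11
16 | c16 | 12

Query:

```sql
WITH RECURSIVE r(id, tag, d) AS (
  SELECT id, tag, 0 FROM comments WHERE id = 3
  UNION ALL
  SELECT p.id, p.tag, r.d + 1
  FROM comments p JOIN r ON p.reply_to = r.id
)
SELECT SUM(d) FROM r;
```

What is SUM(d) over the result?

Base: id=3 (c4) at d 0.
Iteration 1: rows with reply_to in {3} -> c28 (id 6, d 1), c15 (id 8, d 1).
Iteration 2: rows with reply_to in {6,8} -> c19 (id 12, d 2).
Iteration 3: rows with reply_to in {12} -> c16 (id 16, d 3).
Iteration 4: no rows with reply_to in {16}; recursion stops.
SUM(d) = 0 + 1 + 1 + 2 + 3 = 7.

7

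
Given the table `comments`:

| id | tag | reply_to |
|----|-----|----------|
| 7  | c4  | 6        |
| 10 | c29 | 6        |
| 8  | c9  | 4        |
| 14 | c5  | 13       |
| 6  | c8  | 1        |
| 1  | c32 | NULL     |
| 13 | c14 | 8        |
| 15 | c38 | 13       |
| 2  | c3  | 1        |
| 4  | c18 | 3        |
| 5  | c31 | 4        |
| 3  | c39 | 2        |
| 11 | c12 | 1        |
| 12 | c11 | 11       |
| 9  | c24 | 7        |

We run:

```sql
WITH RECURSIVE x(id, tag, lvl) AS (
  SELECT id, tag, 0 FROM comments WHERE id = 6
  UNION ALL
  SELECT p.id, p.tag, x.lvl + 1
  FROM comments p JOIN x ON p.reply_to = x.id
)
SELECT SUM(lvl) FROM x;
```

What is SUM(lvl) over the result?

Base: id=6 (c8) at lvl 0.
Iteration 1: rows with reply_to in {6} -> c4 (id 7, lvl 1), c29 (id 10, lvl 1).
Iteration 2: rows with reply_to in {7,10} -> c24 (id 9, lvl 2).
Iteration 3: no rows with reply_to in {9}; recursion stops.
SUM(lvl) = 0 + 1 + 1 + 2 = 4.

4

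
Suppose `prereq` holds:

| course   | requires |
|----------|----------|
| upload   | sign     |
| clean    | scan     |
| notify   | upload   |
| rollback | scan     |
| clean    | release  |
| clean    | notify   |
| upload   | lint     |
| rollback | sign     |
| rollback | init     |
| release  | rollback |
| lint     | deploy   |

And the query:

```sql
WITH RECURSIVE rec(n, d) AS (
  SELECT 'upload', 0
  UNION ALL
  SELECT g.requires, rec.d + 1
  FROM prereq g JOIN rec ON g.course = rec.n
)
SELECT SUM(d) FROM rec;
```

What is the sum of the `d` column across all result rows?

Base: (upload, d=0).
Iteration 1: edges from {upload} -> (lint, d=1), (sign, d=1).
Iteration 2: edges from {lint,sign} -> (deploy, d=2).
Iteration 3: no outgoing edges from {deploy}; recursion stops.
SUM(d) = 0 + 1 + 1 + 2 = 4.

4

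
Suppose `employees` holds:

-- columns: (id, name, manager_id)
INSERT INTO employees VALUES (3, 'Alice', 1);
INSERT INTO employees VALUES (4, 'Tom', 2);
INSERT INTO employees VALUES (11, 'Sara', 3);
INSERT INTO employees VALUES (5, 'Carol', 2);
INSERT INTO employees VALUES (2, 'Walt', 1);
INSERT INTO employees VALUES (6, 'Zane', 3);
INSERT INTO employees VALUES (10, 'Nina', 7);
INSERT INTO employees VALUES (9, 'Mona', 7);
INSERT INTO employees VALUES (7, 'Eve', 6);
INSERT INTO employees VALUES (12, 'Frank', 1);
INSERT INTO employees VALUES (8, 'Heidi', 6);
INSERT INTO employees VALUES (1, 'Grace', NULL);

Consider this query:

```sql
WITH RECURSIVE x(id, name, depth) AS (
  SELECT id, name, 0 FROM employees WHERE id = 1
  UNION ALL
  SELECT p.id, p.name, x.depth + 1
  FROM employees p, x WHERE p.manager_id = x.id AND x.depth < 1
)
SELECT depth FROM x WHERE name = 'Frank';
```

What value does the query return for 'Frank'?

1

Base: id=1 (Grace) at depth 0.
Iteration 1: rows with manager_id in {1} -> Walt (id 2, depth 1), Alice (id 3, depth 1), Frank (id 12, depth 1).
Iteration 2: depth < 1 fails for all current rows; recursion stops.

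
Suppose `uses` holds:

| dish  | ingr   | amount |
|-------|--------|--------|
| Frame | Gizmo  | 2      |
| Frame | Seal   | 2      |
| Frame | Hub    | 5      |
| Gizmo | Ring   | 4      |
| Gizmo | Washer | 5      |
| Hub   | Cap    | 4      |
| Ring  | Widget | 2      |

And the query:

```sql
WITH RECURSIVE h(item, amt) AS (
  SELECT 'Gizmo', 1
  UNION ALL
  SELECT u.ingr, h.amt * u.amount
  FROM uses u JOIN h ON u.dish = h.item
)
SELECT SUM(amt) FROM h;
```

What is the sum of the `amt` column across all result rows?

18

Base: (Gizmo, amt=1).
Iteration 1: components of {Gizmo} -> Ring = 1*4 = 4, Washer = 1*5 = 5.
Iteration 2: components of {Ring,Washer} -> Widget = 4*2 = 8.
Iteration 3: no further components; recursion stops.
SUM(amt) = 1 + 4 + 5 + 8 = 18.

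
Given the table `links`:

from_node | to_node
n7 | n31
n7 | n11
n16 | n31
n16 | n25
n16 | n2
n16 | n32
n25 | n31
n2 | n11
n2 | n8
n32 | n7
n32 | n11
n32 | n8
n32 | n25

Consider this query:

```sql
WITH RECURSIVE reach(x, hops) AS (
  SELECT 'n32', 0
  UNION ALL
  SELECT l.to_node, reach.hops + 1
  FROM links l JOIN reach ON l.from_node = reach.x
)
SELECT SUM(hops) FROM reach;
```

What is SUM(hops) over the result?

10

Base: (n32, hops=0).
Iteration 1: edges from {n32} -> (n11, hops=1), (n25, hops=1), (n7, hops=1), (n8, hops=1).
Iteration 2: edges from {n11,n25,n7,n8} -> (n11, hops=2), (n31, hops=2) x2. [UNION ALL keeps all 3 new rows, including repeats]
Iteration 3: no outgoing edges from {n11,n31}; recursion stops.
SUM(hops) = 0 + 1 + 1 + 1 + 1 + 2 + 2 + 2 = 10.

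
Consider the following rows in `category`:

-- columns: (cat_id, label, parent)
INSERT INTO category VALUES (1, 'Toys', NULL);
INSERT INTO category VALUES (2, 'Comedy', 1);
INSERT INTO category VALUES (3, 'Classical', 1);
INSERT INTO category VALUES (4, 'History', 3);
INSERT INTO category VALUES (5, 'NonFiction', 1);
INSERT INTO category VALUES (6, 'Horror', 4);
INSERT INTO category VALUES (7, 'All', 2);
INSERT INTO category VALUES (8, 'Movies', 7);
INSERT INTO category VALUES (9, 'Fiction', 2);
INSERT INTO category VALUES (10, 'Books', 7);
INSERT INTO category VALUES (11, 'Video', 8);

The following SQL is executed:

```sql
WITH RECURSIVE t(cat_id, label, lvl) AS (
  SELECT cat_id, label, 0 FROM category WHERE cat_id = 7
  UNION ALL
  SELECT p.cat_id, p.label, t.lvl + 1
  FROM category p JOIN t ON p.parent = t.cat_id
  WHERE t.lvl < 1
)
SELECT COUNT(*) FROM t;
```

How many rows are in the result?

3

Base: cat_id=7 (All) at lvl 0.
Iteration 1: rows with parent in {7} -> Movies (id 8, lvl 1), Books (id 10, lvl 1).
Iteration 2: lvl < 1 fails for all current rows; recursion stops.
Total rows emitted: 3.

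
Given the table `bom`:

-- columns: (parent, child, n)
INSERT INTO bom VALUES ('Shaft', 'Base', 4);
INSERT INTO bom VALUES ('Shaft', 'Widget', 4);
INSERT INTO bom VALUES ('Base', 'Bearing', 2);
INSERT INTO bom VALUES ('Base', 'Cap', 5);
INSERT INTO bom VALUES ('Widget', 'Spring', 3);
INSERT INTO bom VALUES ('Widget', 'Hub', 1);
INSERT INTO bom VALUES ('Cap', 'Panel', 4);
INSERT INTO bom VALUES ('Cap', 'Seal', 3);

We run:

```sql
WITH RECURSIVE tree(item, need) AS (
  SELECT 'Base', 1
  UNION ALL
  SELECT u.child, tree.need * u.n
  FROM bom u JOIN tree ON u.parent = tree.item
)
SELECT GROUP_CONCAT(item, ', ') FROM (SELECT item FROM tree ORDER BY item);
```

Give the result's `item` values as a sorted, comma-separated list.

Base, Bearing, Cap, Panel, Seal

Base: (Base, need=1).
Iteration 1: components of {Base} -> Bearing = 1*2 = 2, Cap = 1*5 = 5.
Iteration 2: components of {Bearing,Cap} -> Panel = 5*4 = 20, Seal = 5*3 = 15.
Iteration 3: no further components; recursion stops.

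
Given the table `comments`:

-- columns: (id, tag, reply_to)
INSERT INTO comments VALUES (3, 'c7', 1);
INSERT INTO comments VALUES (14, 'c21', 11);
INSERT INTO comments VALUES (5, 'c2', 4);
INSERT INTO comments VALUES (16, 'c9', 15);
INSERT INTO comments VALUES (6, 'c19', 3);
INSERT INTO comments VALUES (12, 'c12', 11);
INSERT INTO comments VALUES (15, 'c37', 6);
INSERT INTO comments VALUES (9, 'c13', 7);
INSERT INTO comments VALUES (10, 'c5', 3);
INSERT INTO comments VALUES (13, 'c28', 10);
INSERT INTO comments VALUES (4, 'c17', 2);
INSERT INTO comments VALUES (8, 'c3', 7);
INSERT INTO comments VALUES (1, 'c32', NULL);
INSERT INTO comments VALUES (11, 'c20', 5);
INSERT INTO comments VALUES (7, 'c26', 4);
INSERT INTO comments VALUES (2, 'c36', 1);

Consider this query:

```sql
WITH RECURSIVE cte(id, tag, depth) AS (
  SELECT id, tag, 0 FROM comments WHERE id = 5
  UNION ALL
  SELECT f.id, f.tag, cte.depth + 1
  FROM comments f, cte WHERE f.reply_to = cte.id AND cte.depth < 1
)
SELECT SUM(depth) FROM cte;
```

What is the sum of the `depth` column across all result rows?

1

Base: id=5 (c2) at depth 0.
Iteration 1: rows with reply_to in {5} -> c20 (id 11, depth 1).
Iteration 2: depth < 1 fails for all current rows; recursion stops.
SUM(depth) = 0 + 1 = 1.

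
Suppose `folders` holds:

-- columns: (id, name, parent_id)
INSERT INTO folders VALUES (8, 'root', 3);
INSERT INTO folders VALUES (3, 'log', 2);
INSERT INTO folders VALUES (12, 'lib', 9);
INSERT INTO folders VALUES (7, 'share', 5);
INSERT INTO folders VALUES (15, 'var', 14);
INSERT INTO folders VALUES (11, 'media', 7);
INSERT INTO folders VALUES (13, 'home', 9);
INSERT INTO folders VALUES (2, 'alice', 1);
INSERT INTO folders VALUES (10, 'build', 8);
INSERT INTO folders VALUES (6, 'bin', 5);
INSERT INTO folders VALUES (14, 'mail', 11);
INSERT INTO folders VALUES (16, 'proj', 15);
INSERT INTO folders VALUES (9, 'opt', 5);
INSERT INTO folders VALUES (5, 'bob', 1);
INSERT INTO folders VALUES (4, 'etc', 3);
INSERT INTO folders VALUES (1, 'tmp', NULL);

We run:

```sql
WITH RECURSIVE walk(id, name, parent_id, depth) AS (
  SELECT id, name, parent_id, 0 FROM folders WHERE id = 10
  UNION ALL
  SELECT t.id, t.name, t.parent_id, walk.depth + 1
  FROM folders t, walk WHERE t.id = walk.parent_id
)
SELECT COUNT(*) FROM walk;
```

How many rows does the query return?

Base: id=10 (build), parent_id=8, depth 0.
Iteration 1: join on id=8 -> root (id 8, parent_id=3, depth 1).
Iteration 2: join on id=3 -> log (id 3, parent_id=2, depth 2).
Iteration 3: join on id=2 -> alice (id 2, parent_id=1, depth 3).
Iteration 4: join on id=1 -> tmp (id 1, parent_id=NULL, depth 4).
Iteration 5: parent_id is NULL; no match; recursion stops.
Total rows emitted: 5.

5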